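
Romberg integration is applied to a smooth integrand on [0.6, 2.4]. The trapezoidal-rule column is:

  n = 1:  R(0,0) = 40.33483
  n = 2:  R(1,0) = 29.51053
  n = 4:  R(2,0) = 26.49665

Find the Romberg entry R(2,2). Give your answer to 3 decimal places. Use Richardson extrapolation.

R(1,1) = (4·29.51053 − 40.33483) / 3 = 25.90243
R(2,1) = (4·26.49665 − 29.51053) / 3 = 25.49202
R(2,2) = 25.49202 + (25.49202 − 25.90243)/15 = 25.46466

25.465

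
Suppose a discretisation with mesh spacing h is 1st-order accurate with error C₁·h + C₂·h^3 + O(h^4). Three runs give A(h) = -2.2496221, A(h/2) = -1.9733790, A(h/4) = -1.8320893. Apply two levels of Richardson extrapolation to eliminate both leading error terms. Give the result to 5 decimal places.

-1.68989

First eliminate the h term (factor 2^1 = 2):
  B₁ = (2·(-1.9733790) − (-2.2496221))/1 = -1.6971359
  B₂ = (2·(-1.8320893) − (-1.9733790))/1 = -1.6907996
Then eliminate the h^3 term (factor 2^3 = 8):
  (8·(-1.6907996) − (-1.6971359))/7 = -1.6898944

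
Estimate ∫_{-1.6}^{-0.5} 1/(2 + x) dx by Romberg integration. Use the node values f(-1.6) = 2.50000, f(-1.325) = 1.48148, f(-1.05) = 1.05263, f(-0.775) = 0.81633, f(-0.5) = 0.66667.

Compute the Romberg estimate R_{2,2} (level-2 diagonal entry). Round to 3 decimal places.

R_{0,0} (trapezoid, 1 panel, h=1.1000): 1.74167
R_{1,0} (trapezoid, 2 panels, h=0.5500): 1.44978
R_{2,0} (trapezoid, 4 panels, h=0.2750): 1.35679
R_{1,1} = 1.44978 + (1.44978 − 1.74167)/3 = 1.35248
R_{2,1} = 1.35679 + (1.35679 − 1.44978)/3 = 1.32579
R_{2,2} = 1.32579 + (1.32579 − 1.35248)/15 = 1.32401

1.324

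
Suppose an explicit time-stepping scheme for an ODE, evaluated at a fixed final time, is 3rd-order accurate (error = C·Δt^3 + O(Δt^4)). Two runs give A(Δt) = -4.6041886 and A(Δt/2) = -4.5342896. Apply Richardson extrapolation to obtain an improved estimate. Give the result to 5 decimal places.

The leading error scales as Δt^3; refining by a factor of 2 reduces it by 2^3 = 8.
Extrapolated value = (8·A(Δt/2) − A(Δt)) / (8 − 1)
= (8·(-4.5342896) − (-4.6041886)) / 7
= -31.6701282 / 7 = -4.5243040

-4.52430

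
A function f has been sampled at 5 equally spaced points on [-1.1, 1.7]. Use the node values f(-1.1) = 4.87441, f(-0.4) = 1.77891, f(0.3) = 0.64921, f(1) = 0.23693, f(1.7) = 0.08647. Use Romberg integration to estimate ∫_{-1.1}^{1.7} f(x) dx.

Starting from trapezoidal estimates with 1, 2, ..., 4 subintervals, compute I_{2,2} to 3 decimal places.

I_{0,0} (trapezoid, 1 panel, h=2.8000): 6.94523
I_{1,0} (trapezoid, 2 panels, h=1.4000): 4.38151
I_{2,0} (trapezoid, 4 panels, h=0.7000): 3.60184
I_{1,1} = 4.38151 + (4.38151 − 6.94523)/3 = 3.52694
I_{2,1} = 3.60184 + (3.60184 − 4.38151)/3 = 3.34195
I_{2,2} = 3.34195 + (3.34195 − 3.52694)/15 = 3.32962

3.330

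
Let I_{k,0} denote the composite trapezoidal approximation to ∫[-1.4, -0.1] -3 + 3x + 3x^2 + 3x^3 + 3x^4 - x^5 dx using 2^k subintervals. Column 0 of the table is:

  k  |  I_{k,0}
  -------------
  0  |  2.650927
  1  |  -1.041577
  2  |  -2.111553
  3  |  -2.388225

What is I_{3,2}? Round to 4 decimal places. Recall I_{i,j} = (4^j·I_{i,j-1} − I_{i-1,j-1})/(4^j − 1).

-2.4813

I_{2,1} = (4·(-2.111553) − (-1.041577)) / 3 = -2.468212
I_{3,1} = -2.388225 + (-2.388225 − (-2.111553))/3 = -2.480449
I_{3,2} = -2.480449 + (-2.480449 − (-2.468212))/15 = -2.481265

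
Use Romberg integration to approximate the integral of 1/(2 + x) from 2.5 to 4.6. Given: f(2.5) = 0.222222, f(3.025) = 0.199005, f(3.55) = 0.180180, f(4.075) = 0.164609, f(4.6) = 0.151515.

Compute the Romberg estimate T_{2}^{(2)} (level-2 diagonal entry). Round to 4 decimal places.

0.3830

T_{0}^{(0)} (trapezoid, 1 panel, h=2.1000): 0.392424
T_{1}^{(0)} (trapezoid, 2 panels, h=1.0500): 0.385401
T_{2}^{(0)} (trapezoid, 4 panels, h=0.5250): 0.383598
T_{1}^{(1)} = 0.385401 + (0.385401 − 0.392424)/3 = 0.383060
T_{2}^{(1)} = 0.383598 + (0.383598 − 0.385401)/3 = 0.382997
T_{2}^{(2)} = 0.382997 + (0.382997 − 0.383060)/15 = 0.382993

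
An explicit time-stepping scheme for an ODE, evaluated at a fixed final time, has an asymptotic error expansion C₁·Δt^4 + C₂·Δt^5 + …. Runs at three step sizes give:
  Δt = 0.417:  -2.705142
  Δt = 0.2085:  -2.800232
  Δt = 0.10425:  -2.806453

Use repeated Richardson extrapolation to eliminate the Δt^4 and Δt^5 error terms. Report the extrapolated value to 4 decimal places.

-2.8069

First eliminate the Δt^4 term (factor 2^4 = 16):
  B₁ = (16·(-2.800232) − (-2.705142))/15 = -2.806571
  B₂ = (16·(-2.806453) − (-2.800232))/15 = -2.806868
Then eliminate the Δt^5 term (factor 2^5 = 32):
  (32·(-2.806868) − (-2.806571))/31 = -2.806878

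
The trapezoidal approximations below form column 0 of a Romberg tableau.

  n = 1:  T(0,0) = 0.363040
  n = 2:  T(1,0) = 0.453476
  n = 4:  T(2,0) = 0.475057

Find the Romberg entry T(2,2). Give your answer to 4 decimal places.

0.4822

Richardson extrapolation on the trapezoidal column (denominator 4−1=3):
T(1,1) = 0.453476 + (0.453476 − 0.363040)/3 = 0.483621
T(2,1) = 0.475057 + (0.475057 − 0.453476)/3 = 0.482251
T(2,2) = (16·0.482251 − 0.483621) / 15 = 0.482160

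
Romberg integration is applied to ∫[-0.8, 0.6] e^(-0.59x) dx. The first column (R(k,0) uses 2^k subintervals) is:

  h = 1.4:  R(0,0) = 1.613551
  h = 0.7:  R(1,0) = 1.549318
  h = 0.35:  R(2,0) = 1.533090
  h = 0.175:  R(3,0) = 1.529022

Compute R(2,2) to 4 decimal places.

Richardson extrapolation on the trapezoidal column (denominator 4−1=3):
R(1,1) = 1.549318 + (1.549318 − 1.613551)/3 = 1.527907
R(2,1) = 1.533090 + (1.533090 − 1.549318)/3 = 1.527681
R(2,2) = 1.527681 + (1.527681 − 1.527907)/15 = 1.527666

1.5277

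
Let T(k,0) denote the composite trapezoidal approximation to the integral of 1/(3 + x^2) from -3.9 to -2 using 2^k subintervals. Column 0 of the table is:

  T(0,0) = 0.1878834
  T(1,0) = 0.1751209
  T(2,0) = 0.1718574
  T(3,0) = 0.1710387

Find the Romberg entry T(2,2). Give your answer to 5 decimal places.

0.17076

Richardson extrapolation on the trapezoidal column (denominator 4−1=3):
T(1,1) = 0.1751209 + (0.1751209 − 0.1878834)/3 = 0.1708667
T(2,1) = 0.1718574 + (0.1718574 − 0.1751209)/3 = 0.1707696
T(2,2) = (16·0.1707696 − 0.1708667) / 15 = 0.1707631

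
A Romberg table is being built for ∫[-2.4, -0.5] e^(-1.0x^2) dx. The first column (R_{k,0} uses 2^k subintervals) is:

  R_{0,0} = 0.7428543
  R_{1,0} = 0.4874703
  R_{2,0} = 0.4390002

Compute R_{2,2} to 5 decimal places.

R_{1,1} = (4·0.4874703 − 0.7428543) / 3 = 0.4023423
R_{2,1} = 0.4390002 + (0.4390002 − 0.4874703)/3 = 0.4228435
R_{2,2} = 0.4228435 + (0.4228435 − 0.4023423)/15 = 0.4242102

0.42421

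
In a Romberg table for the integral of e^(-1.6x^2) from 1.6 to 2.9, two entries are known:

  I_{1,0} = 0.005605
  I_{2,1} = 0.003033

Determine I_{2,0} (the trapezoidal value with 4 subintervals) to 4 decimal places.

From I_{2,1} = (4·I_{2,0} − I_{1,0})/3, solve for I_{2,0}:
4·I_{2,0} = 3·0.003033 + 0.005605 = 0.014704
I_{2,0} = 0.003676

0.0037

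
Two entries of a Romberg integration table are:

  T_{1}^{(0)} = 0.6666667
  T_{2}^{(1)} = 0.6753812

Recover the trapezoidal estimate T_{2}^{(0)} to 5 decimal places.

0.67320

From T_{2}^{(1)} = (4·T_{2}^{(0)} − T_{1}^{(0)})/3, solve for T_{2}^{(0)}:
4·T_{2}^{(0)} = 3·0.6753812 + 0.6666667 = 2.6928103
T_{2}^{(0)} = 0.6732026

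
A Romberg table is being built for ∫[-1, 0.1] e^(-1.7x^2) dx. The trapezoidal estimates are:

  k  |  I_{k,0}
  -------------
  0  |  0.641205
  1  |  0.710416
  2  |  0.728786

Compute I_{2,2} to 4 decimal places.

I_{1,1} = (4·0.710416 − 0.641205) / 3 = 0.733486
I_{2,1} = (4·0.728786 − 0.710416) / 3 = 0.734909
I_{2,2} = 0.734909 + (0.734909 − 0.733486)/15 = 0.735004

0.7350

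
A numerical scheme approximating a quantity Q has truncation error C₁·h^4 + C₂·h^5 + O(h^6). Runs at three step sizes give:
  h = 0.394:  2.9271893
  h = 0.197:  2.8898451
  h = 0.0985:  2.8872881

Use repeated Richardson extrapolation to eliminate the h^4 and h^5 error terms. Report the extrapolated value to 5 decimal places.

First eliminate the h^4 term (factor 2^4 = 16):
  B₁ = (16·2.8898451 − 2.9271893)/15 = 2.8873555
  B₂ = (16·2.8872881 − 2.8898451)/15 = 2.8871176
Then eliminate the h^5 term (factor 2^5 = 32):
  (32·2.8871176 − 2.8873555)/31 = 2.8871099

2.88711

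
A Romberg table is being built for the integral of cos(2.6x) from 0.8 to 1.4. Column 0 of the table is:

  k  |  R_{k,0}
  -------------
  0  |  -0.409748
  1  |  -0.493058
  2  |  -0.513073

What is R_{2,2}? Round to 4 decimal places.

R_{1,1} = -0.493058 + (-0.493058 − (-0.409748))/3 = -0.520828
R_{2,1} = (4·(-0.513073) − (-0.493058)) / 3 = -0.519745
R_{2,2} = -0.519745 + (-0.519745 − (-0.520828))/15 = -0.519673
(Column j=1 coincides with Simpson's rule on the same nodes.)

-0.5197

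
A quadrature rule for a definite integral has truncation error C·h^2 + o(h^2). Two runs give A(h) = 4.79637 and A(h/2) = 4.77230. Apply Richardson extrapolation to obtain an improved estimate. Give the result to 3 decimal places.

The leading error scales as h^2; refining by a factor of 2 reduces it by 2^2 = 4.
Extrapolated value = (4·A(h/2) − A(h)) / (4 − 1)
= (4·4.77230 − 4.79637) / 3
= 14.29283 / 3 = 4.76428

4.764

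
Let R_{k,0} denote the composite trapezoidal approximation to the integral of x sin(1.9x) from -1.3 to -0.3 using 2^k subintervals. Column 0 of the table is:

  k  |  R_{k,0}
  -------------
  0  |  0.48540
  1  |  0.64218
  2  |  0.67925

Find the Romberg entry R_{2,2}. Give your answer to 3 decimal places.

Richardson extrapolation on the trapezoidal column (denominator 4−1=3):
R_{1,1} = 0.64218 + (0.64218 − 0.48540)/3 = 0.69444
R_{2,1} = 0.67925 + (0.67925 − 0.64218)/3 = 0.69161
R_{2,2} = (16·0.69161 − 0.69444) / 15 = 0.69142

0.691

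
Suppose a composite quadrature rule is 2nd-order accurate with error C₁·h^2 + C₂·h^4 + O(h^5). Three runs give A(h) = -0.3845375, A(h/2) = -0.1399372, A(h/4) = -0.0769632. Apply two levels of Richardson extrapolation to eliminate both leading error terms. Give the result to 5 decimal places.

-0.05581

First eliminate the h^2 term (factor 2^2 = 4):
  B₁ = (4·(-0.1399372) − (-0.3845375))/3 = -0.0584038
  B₂ = (4·(-0.0769632) − (-0.1399372))/3 = -0.0559719
Then eliminate the h^4 term (factor 2^4 = 16):
  (16·(-0.0559719) − (-0.0584038))/15 = -0.0558098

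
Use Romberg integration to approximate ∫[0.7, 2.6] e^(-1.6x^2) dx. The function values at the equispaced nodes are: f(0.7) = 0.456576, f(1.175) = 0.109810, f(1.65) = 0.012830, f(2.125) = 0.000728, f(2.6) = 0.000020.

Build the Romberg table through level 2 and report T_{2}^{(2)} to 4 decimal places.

0.1454

T_{0}^{(0)} (trapezoid, 1 panel, h=1.9000): 0.433766
T_{1}^{(0)} (trapezoid, 2 panels, h=0.9500): 0.229072
T_{2}^{(0)} (trapezoid, 4 panels, h=0.4750): 0.167041
T_{1}^{(1)} = 0.229072 + (0.229072 − 0.433766)/3 = 0.160841
T_{2}^{(1)} = 0.167041 + (0.167041 − 0.229072)/3 = 0.146364
T_{2}^{(2)} = 0.146364 + (0.146364 − 0.160841)/15 = 0.145399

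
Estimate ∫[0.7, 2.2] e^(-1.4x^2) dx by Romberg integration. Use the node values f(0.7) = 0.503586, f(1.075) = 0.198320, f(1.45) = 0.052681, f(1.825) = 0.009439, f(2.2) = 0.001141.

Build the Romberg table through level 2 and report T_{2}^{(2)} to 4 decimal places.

0.1802

T_{0}^{(0)} (trapezoid, 1 panel, h=1.5000): 0.378545
T_{1}^{(0)} (trapezoid, 2 panels, h=0.7500): 0.228783
T_{2}^{(0)} (trapezoid, 4 panels, h=0.3750): 0.192301
T_{1}^{(1)} = 0.228783 + (0.228783 − 0.378545)/3 = 0.178862
T_{2}^{(1)} = 0.192301 + (0.192301 − 0.228783)/3 = 0.180140
T_{2}^{(2)} = 0.180140 + (0.180140 − 0.178862)/15 = 0.180225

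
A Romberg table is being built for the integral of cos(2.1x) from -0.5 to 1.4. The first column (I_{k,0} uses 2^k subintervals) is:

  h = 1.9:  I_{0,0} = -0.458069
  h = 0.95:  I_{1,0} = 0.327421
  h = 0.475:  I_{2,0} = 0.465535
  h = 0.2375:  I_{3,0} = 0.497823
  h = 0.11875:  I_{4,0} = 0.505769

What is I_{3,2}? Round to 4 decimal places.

I_{2,1} = (4·0.465535 − 0.327421) / 3 = 0.511573
I_{3,1} = (4·0.497823 − 0.465535) / 3 = 0.508586
I_{3,2} = (16·0.508586 − 0.511573) / 15 = 0.508387

0.5084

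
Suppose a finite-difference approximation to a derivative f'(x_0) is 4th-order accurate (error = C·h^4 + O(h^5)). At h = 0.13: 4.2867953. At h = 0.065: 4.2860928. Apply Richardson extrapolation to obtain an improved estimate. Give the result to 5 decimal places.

4.28605

The leading error scales as h^4; refining by a factor of 2 reduces it by 2^4 = 16.
Extrapolated value = (16·A(h/2) − A(h)) / (16 − 1)
= (16·4.2860928 − 4.2867953) / 15
= 64.2906895 / 15 = 4.2860460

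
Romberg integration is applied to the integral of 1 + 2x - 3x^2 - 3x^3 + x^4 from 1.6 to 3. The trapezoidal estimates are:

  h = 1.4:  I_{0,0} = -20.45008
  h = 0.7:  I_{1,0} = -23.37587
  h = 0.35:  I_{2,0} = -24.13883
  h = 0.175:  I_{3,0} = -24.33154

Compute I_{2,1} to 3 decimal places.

I_{2,1} = (4·(-24.13883) − (-23.37587)) / 3 = -24.39315

-24.393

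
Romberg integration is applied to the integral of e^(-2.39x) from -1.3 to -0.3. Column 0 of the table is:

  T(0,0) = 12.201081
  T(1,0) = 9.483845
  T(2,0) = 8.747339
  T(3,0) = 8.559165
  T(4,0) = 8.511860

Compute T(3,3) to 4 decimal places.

8.4961

Richardson extrapolation on the trapezoidal column (denominator 4−1=3):
T(1,1) = (4·9.483845 − 12.201081) / 3 = 8.578100
T(2,1) = 8.747339 + (8.747339 − 9.483845)/3 = 8.501837
T(3,1) = (4·8.559165 − 8.747339) / 3 = 8.496440
T(2,2) = 8.501837 + (8.501837 − 8.578100)/15 = 8.496753
T(3,2) = (16·8.496440 − 8.501837) / 15 = 8.496080
T(3,3) = (64·8.496080 − 8.496753) / 63 = 8.496069
(Column j=1 coincides with Simpson's rule on the same nodes.)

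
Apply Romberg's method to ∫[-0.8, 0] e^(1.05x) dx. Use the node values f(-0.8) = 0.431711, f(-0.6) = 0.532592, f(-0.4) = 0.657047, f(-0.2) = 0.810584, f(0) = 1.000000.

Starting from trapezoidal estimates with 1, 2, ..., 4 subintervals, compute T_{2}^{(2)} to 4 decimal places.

0.5412

T_{0}^{(0)} (trapezoid, 1 panel, h=0.8000): 0.572684
T_{1}^{(0)} (trapezoid, 2 panels, h=0.4000): 0.549161
T_{2}^{(0)} (trapezoid, 4 panels, h=0.2000): 0.543216
T_{1}^{(1)} = 0.549161 + (0.549161 − 0.572684)/3 = 0.541320
T_{2}^{(1)} = 0.543216 + (0.543216 − 0.549161)/3 = 0.541234
T_{2}^{(2)} = 0.541234 + (0.541234 − 0.541320)/15 = 0.541228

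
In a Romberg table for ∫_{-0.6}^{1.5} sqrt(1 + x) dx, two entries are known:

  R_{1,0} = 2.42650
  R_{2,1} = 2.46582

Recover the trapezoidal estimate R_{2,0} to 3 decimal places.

2.456

From R_{2,1} = (4·R_{2,0} − R_{1,0})/3, solve for R_{2,0}:
4·R_{2,0} = 3·2.46582 + 2.42650 = 9.82396
R_{2,0} = 2.45599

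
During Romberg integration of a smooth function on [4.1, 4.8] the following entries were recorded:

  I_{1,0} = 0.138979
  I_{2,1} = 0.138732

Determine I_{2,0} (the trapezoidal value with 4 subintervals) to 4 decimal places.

From I_{2,1} = (4·I_{2,0} − I_{1,0})/3, solve for I_{2,0}:
4·I_{2,0} = 3·0.138732 + 0.138979 = 0.555175
I_{2,0} = 0.138794

0.1388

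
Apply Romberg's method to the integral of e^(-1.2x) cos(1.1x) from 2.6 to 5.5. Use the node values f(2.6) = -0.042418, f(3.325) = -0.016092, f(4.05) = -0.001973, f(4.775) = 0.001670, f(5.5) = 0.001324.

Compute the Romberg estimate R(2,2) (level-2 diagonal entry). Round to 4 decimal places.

R(0,0) (trapezoid, 1 panel, h=2.9000): -0.059586
R(1,0) (trapezoid, 2 panels, h=1.4500): -0.032654
R(2,0) (trapezoid, 4 panels, h=0.7250): -0.026783
R(1,1) = -0.032654 + (-0.032654 − (-0.059586))/3 = -0.023677
R(2,1) = -0.026783 + (-0.026783 − (-0.032654))/3 = -0.024826
R(2,2) = -0.024826 + (-0.024826 − (-0.023677))/15 = -0.024903

-0.0249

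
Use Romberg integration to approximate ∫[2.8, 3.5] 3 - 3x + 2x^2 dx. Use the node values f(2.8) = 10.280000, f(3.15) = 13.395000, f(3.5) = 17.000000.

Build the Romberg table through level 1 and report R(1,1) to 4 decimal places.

R(0,0) (trapezoid, 1 panel, h=0.7000): 9.548000
R(1,0) (trapezoid, 2 panels, h=0.3500): 9.462250
R(1,1) = 9.462250 + (9.462250 − 9.548000)/3 = 9.433667

9.4337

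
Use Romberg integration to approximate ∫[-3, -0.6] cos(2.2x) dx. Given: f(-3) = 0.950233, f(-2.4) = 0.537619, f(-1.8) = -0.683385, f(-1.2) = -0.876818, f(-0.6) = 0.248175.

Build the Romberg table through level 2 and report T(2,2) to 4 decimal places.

-0.2844

T(0,0) (trapezoid, 1 panel, h=2.4000): 1.438090
T(1,0) (trapezoid, 2 panels, h=1.2000): -0.101017
T(2,0) (trapezoid, 4 panels, h=0.6000): -0.254028
T(1,1) = -0.101017 + (-0.101017 − 1.438090)/3 = -0.614053
T(2,1) = -0.254028 + (-0.254028 − (-0.101017))/3 = -0.305032
T(2,2) = -0.305032 + (-0.305032 − (-0.614053))/15 = -0.284431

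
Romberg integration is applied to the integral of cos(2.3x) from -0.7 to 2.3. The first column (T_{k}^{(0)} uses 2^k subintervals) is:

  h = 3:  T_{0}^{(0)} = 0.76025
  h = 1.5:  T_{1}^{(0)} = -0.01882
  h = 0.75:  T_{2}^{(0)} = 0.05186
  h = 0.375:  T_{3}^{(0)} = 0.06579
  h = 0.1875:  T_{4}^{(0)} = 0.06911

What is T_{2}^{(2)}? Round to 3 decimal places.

0.099

T_{1}^{(1)} = -0.01882 + (-0.01882 − 0.76025)/3 = -0.27851
T_{2}^{(1)} = (4·0.05186 − (-0.01882)) / 3 = 0.07542
T_{2}^{(2)} = (16·0.07542 − (-0.27851)) / 15 = 0.09902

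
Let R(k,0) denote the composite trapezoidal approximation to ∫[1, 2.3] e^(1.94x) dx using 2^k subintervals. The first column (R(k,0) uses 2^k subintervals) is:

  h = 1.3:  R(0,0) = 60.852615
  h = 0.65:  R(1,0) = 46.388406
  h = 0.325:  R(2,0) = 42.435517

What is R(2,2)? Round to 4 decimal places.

41.0879

R(1,1) = 46.388406 + (46.388406 − 60.852615)/3 = 41.567003
R(2,1) = 42.435517 + (42.435517 − 46.388406)/3 = 41.117887
R(2,2) = (16·41.117887 − 41.567003) / 15 = 41.087946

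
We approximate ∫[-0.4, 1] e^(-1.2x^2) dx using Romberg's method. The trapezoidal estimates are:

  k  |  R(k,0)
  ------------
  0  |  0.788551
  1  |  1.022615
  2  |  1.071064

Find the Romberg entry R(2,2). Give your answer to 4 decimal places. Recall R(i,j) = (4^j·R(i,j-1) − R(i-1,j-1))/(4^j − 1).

Richardson extrapolation on the trapezoidal column (denominator 4−1=3):
R(1,1) = 1.022615 + (1.022615 − 0.788551)/3 = 1.100636
R(2,1) = 1.071064 + (1.071064 − 1.022615)/3 = 1.087214
R(2,2) = 1.087214 + (1.087214 − 1.100636)/15 = 1.086319
(Column j=1 coincides with Simpson's rule on the same nodes.)

1.0863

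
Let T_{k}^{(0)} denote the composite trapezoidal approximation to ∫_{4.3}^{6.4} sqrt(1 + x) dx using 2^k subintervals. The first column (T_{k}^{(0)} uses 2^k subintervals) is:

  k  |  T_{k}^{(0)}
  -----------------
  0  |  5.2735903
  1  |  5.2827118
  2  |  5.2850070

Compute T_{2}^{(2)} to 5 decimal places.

Richardson extrapolation on the trapezoidal column (denominator 4−1=3):
T_{1}^{(1)} = 5.2827118 + (5.2827118 − 5.2735903)/3 = 5.2857523
T_{2}^{(1)} = (4·5.2850070 − 5.2827118) / 3 = 5.2857721
T_{2}^{(2)} = 5.2857721 + (5.2857721 − 5.2857523)/15 = 5.2857734

5.28577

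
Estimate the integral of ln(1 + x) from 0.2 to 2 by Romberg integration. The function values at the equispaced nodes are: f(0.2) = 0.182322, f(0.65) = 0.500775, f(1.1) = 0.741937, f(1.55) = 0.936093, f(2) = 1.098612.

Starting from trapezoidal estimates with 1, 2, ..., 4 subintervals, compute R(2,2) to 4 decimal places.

1.2770

R(0,0) (trapezoid, 1 panel, h=1.8000): 1.152841
R(1,0) (trapezoid, 2 panels, h=0.9000): 1.244164
R(2,0) (trapezoid, 4 panels, h=0.4500): 1.268672
R(1,1) = 1.244164 + (1.244164 − 1.152841)/3 = 1.274605
R(2,1) = 1.268672 + (1.268672 − 1.244164)/3 = 1.276841
R(2,2) = 1.276841 + (1.276841 − 1.274605)/15 = 1.276990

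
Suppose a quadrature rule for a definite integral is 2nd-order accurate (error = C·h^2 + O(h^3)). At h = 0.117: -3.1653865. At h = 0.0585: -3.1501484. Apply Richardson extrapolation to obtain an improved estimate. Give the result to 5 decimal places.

-3.14507

Extrapolated value = (4·A(h/2) − A(h)) / (4 − 1)
= (4·(-3.1501484) − (-3.1653865)) / 3
= -9.4352071 / 3 = -3.1450690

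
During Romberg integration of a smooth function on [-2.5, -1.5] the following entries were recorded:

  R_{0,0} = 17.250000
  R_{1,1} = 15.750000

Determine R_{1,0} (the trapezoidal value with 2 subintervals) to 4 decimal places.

From R_{1,1} = (4·R_{1,0} − R_{0,0})/3, solve for R_{1,0}:
4·R_{1,0} = 3·15.750000 + 17.250000 = 64.500000
R_{1,0} = 16.125000

16.1250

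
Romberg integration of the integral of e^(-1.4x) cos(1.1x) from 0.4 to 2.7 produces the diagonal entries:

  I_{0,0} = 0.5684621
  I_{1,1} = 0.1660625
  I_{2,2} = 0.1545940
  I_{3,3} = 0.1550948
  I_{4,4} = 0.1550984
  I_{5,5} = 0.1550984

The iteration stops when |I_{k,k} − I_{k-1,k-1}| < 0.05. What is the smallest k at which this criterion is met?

|I_{1,1} − I_{0,0}| = 0.4023996 ≥ 0.05
|I_{2,2} − I_{1,1}| = 0.0114685 < 0.05

k = 2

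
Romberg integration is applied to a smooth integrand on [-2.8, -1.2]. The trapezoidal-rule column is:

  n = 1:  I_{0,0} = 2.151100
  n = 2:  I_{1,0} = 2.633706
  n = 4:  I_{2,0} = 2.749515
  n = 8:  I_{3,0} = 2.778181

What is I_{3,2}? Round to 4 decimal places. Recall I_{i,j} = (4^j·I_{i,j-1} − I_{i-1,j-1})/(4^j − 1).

I_{2,1} = (4·2.749515 − 2.633706) / 3 = 2.788118
I_{3,1} = (4·2.778181 − 2.749515) / 3 = 2.787736
I_{3,2} = 2.787736 + (2.787736 − 2.788118)/15 = 2.787711

2.7877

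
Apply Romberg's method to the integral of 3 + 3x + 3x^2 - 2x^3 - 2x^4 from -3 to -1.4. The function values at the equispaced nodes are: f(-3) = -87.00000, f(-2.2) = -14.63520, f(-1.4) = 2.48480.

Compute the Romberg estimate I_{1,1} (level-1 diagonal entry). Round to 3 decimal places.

-38.148

I_{0,0} (trapezoid, 1 panel, h=1.6000): -67.61216
I_{1,0} (trapezoid, 2 panels, h=0.8000): -45.51424
I_{1,1} = -45.51424 + (-45.51424 − (-67.61216))/3 = -38.14827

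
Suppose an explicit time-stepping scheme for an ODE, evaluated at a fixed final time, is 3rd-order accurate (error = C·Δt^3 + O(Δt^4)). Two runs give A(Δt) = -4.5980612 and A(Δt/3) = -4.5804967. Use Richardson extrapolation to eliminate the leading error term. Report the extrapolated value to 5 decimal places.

-4.57982

Extrapolated value = (27·A(Δt/3) − A(Δt)) / (27 − 1)
= (27·(-4.5804967) − (-4.5980612)) / 26
= -119.0753497 / 26 = -4.5798211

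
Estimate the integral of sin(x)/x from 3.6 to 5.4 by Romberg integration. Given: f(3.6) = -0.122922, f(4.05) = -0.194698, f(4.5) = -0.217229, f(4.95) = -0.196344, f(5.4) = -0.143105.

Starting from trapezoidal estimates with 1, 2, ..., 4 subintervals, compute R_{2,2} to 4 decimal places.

-0.3396

R_{0,0} (trapezoid, 1 panel, h=1.8000): -0.239424
R_{1,0} (trapezoid, 2 panels, h=0.9000): -0.315218
R_{2,0} (trapezoid, 4 panels, h=0.4500): -0.333578
R_{1,1} = -0.315218 + (-0.315218 − (-0.239424))/3 = -0.340483
R_{2,1} = -0.333578 + (-0.333578 − (-0.315218))/3 = -0.339698
R_{2,2} = -0.339698 + (-0.339698 − (-0.340483))/15 = -0.339646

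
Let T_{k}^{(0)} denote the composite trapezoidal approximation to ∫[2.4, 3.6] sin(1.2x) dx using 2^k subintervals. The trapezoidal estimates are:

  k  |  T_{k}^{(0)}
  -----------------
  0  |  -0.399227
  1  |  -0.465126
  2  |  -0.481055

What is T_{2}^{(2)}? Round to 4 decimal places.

T_{1}^{(1)} = (4·(-0.465126) − (-0.399227)) / 3 = -0.487092
T_{2}^{(1)} = (4·(-0.481055) − (-0.465126)) / 3 = -0.486365
T_{2}^{(2)} = (16·(-0.486365) − (-0.487092)) / 15 = -0.486317

-0.4863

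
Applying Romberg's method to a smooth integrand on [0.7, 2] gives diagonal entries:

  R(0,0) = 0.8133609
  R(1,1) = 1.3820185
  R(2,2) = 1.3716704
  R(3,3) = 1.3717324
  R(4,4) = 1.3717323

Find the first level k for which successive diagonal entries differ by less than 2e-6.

k = 4

|R(1,1) − R(0,0)| = 0.5686576 ≥ 2e-6
|R(2,2) − R(1,1)| = 0.0103481 ≥ 2e-6
|R(3,3) − R(2,2)| = 0.0000620 ≥ 2e-6
|R(4,4) − R(3,3)| = 0.0000001 < 2e-6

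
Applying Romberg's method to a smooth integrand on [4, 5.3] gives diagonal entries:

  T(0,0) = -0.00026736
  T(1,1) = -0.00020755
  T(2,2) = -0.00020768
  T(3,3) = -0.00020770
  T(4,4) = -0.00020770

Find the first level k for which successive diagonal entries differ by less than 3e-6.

k = 2

|T(1,1) − T(0,0)| = 0.00005981 ≥ 3e-6
|T(2,2) − T(1,1)| = 0.00000013 < 3e-6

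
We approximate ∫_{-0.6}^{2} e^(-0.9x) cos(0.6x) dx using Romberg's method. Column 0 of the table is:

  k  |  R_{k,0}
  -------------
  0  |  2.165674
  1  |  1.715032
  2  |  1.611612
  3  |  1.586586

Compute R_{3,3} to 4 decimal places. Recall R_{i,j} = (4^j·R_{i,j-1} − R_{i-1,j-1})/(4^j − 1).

R_{1,1} = 1.715032 + (1.715032 − 2.165674)/3 = 1.564818
R_{2,1} = 1.611612 + (1.611612 − 1.715032)/3 = 1.577139
R_{3,1} = (4·1.586586 − 1.611612) / 3 = 1.578244
R_{2,2} = 1.577139 + (1.577139 − 1.564818)/15 = 1.577960
R_{3,2} = 1.578244 + (1.578244 − 1.577139)/15 = 1.578318
R_{3,3} = (64·1.578318 − 1.577960) / 63 = 1.578324

1.5783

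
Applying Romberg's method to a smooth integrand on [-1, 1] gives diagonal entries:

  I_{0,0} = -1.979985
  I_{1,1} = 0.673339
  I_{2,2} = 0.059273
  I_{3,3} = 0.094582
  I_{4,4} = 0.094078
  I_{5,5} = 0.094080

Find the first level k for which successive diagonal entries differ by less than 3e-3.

k = 4

|I_{1,1} − I_{0,0}| = 2.653324 ≥ 3e-3
|I_{2,2} − I_{1,1}| = 0.614066 ≥ 3e-3
|I_{3,3} − I_{2,2}| = 0.035309 ≥ 3e-3
|I_{4,4} − I_{3,3}| = 0.000504 < 3e-3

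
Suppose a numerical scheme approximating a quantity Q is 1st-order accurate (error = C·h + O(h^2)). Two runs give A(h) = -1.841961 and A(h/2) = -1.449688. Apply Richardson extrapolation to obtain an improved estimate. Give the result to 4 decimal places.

Extrapolated value = (2·A(h/2) − A(h)) / (2 − 1)
= (2·(-1.449688) − (-1.841961)) / 1
= -1.057415 / 1 = -1.057415

-1.0574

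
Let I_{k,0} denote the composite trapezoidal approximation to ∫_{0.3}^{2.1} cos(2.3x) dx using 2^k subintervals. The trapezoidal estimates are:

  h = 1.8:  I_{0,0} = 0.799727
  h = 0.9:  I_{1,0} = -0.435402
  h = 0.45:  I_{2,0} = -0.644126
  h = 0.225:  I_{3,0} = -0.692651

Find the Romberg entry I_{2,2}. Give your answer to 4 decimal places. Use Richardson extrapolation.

-0.7048

I_{1,1} = (4·(-0.435402) − 0.799727) / 3 = -0.847112
I_{2,1} = (4·(-0.644126) − (-0.435402)) / 3 = -0.713701
I_{2,2} = (16·(-0.713701) − (-0.847112)) / 15 = -0.704807
(Column j=1 coincides with Simpson's rule on the same nodes.)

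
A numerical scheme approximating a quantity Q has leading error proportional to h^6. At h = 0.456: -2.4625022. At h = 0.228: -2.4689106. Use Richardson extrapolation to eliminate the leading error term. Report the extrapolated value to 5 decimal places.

The leading error scales as h^6; refining by a factor of 2 reduces it by 2^6 = 64.
Extrapolated value = (64·A(h/2) − A(h)) / (64 − 1)
= (64·(-2.4689106) − (-2.4625022)) / 63
= -155.5477762 / 63 = -2.4690123

-2.46901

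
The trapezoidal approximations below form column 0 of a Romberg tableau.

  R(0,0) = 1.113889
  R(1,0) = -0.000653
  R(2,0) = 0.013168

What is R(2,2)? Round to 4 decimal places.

0.0438

Richardson extrapolation on the trapezoidal column (denominator 4−1=3):
R(1,1) = (4·(-0.000653) − 1.113889) / 3 = -0.372167
R(2,1) = (4·0.013168 − (-0.000653)) / 3 = 0.017775
R(2,2) = 0.017775 + (0.017775 − (-0.372167))/15 = 0.043771
(Column j=1 coincides with Simpson's rule on the same nodes.)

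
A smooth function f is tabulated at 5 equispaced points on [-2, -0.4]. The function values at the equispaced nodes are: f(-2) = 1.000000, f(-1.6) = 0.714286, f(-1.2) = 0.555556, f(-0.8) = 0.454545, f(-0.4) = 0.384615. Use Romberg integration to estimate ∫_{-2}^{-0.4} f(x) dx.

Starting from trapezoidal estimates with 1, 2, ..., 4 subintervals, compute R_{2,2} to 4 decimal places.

R_{0,0} (trapezoid, 1 panel, h=1.6000): 1.107692
R_{1,0} (trapezoid, 2 panels, h=0.8000): 0.998291
R_{2,0} (trapezoid, 4 panels, h=0.4000): 0.966678
R_{1,1} = 0.998291 + (0.998291 − 1.107692)/3 = 0.961824
R_{2,1} = 0.966678 + (0.966678 − 0.998291)/3 = 0.956140
R_{2,2} = 0.956140 + (0.956140 − 0.961824)/15 = 0.955761

0.9558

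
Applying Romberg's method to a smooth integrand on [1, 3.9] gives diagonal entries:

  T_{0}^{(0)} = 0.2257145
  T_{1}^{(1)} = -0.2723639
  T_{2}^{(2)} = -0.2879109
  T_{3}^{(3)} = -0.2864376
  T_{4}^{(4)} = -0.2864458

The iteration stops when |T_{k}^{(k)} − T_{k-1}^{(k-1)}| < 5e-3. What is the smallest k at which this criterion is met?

k = 3

|T_{1}^{(1)} − T_{0}^{(0)}| = 0.4980784 ≥ 5e-3
|T_{2}^{(2)} − T_{1}^{(1)}| = 0.0155470 ≥ 5e-3
|T_{3}^{(3)} − T_{2}^{(2)}| = 0.0014733 < 5e-3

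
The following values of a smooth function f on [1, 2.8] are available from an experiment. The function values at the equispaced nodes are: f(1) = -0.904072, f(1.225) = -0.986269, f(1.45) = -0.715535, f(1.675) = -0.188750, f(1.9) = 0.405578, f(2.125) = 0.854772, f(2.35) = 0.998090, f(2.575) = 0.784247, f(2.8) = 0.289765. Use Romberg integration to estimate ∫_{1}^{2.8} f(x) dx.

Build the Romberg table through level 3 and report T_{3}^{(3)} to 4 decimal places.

0.1962

T_{0}^{(0)} (trapezoid, 1 panel, h=1.8000): -0.552876
T_{1}^{(0)} (trapezoid, 2 panels, h=0.9000): 0.088582
T_{2}^{(0)} (trapezoid, 4 panels, h=0.4500): 0.171441
T_{3}^{(0)} (trapezoid, 8 panels, h=0.2250): 0.190120
T_{1}^{(1)} = 0.088582 + (0.088582 − (-0.552876))/3 = 0.302401
T_{2}^{(1)} = 0.171441 + (0.171441 − 0.088582)/3 = 0.199061
T_{3}^{(1)} = 0.190120 + (0.190120 − 0.171441)/3 = 0.196346
T_{2}^{(2)} = 0.199061 + (0.199061 − 0.302401)/15 = 0.192172
T_{3}^{(2)} = 0.196346 + (0.196346 − 0.199061)/15 = 0.196165
T_{3}^{(3)} = 0.196165 + (0.196165 − 0.192172)/63 = 0.196228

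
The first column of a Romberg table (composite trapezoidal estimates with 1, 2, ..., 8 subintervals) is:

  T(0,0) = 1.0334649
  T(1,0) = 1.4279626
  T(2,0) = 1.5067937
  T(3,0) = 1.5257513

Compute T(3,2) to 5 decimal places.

1.53200

T(2,1) = 1.5067937 + (1.5067937 − 1.4279626)/3 = 1.5330707
T(3,1) = 1.5257513 + (1.5257513 − 1.5067937)/3 = 1.5320705
T(3,2) = 1.5320705 + (1.5320705 − 1.5330707)/15 = 1.5320038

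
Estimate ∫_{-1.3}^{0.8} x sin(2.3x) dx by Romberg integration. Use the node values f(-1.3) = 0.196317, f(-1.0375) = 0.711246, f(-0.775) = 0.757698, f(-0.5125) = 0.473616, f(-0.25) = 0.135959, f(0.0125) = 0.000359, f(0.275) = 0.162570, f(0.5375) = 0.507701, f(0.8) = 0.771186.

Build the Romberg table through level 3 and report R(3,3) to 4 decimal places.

0.8617

R(0,0) (trapezoid, 1 panel, h=2.1000): 1.015878
R(1,0) (trapezoid, 2 panels, h=1.0500): 0.650696
R(2,0) (trapezoid, 4 panels, h=0.5250): 0.808489
R(3,0) (trapezoid, 8 panels, h=0.2625): 0.848636
R(1,1) = 0.650696 + (0.650696 − 1.015878)/3 = 0.528969
R(2,1) = 0.808489 + (0.808489 − 0.650696)/3 = 0.861087
R(3,1) = 0.848636 + (0.848636 − 0.808489)/3 = 0.862018
R(2,2) = 0.861087 + (0.861087 − 0.528969)/15 = 0.883228
R(3,2) = 0.862018 + (0.862018 − 0.861087)/15 = 0.862080
R(3,3) = 0.862080 + (0.862080 − 0.883228)/63 = 0.861744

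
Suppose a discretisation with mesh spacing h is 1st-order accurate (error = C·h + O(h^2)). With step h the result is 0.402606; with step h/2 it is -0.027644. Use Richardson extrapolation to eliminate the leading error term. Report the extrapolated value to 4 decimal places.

-0.4579

Extrapolated value = (2·A(h/2) − A(h)) / (2 − 1)
= (2·(-0.027644) − 0.402606) / 1
= -0.457894 / 1 = -0.457894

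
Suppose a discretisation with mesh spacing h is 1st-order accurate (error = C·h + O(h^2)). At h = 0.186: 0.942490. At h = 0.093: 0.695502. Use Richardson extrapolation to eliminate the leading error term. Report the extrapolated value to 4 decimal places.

The leading error scales as h; refining by a factor of 2 reduces it by 2^1 = 2.
Extrapolated value = (2·A(h/2) − A(h)) / (2 − 1)
= (2·0.695502 − 0.942490) / 1
= 0.448514 / 1 = 0.448514

0.4485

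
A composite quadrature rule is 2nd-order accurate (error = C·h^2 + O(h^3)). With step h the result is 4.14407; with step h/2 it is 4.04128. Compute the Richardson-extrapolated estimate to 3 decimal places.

4.007

Extrapolated value = (4·A(h/2) − A(h)) / (4 − 1)
= (4·4.04128 − 4.14407) / 3
= 12.02105 / 3 = 4.00702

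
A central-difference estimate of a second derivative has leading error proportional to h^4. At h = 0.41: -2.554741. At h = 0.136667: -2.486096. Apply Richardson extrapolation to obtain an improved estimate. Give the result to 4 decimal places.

The leading error scales as h^4; refining by a factor of 3 reduces it by 3^4 = 81.
Extrapolated value = (81·A(h/3) − A(h)) / (81 − 1)
= (81·(-2.486096) − (-2.554741)) / 80
= -198.819035 / 80 = -2.485238

-2.4852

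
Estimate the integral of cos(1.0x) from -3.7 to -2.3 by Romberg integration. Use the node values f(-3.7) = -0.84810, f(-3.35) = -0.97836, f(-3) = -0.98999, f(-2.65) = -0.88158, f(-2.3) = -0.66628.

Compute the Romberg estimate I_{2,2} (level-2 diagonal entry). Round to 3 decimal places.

I_{0,0} (trapezoid, 1 panel, h=1.4000): -1.06007
I_{1,0} (trapezoid, 2 panels, h=0.7000): -1.22303
I_{2,0} (trapezoid, 4 panels, h=0.3500): -1.26249
I_{1,1} = -1.22303 + (-1.22303 − (-1.06007))/3 = -1.27735
I_{2,1} = -1.26249 + (-1.26249 − (-1.22303))/3 = -1.27564
I_{2,2} = -1.27564 + (-1.27564 − (-1.27735))/15 = -1.27553

-1.276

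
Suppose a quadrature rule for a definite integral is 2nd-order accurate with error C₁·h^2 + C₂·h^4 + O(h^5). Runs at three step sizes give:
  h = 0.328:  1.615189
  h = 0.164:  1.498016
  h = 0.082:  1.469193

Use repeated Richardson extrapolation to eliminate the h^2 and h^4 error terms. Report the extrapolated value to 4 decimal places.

First eliminate the h^2 term (factor 2^2 = 4):
  B₁ = (4·1.498016 − 1.615189)/3 = 1.458958
  B₂ = (4·1.469193 − 1.498016)/3 = 1.459585
Then eliminate the h^4 term (factor 2^4 = 16):
  (16·1.459585 − 1.458958)/15 = 1.459627

1.4596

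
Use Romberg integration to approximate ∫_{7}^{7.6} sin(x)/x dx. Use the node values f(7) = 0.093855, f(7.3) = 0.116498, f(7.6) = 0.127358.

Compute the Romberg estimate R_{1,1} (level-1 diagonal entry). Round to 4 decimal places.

0.0687

R_{0,0} (trapezoid, 1 panel, h=0.6000): 0.066364
R_{1,0} (trapezoid, 2 panels, h=0.3000): 0.068131
R_{1,1} = 0.068131 + (0.068131 − 0.066364)/3 = 0.068720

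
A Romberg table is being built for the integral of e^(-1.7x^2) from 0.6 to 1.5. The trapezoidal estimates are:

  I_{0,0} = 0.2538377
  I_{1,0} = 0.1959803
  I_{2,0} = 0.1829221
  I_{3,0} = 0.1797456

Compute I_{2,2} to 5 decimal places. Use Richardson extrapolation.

Richardson extrapolation on the trapezoidal column (denominator 4−1=3):
I_{1,1} = 0.1959803 + (0.1959803 − 0.2538377)/3 = 0.1766945
I_{2,1} = 0.1829221 + (0.1829221 − 0.1959803)/3 = 0.1785694
I_{2,2} = 0.1785694 + (0.1785694 − 0.1766945)/15 = 0.1786944

0.17869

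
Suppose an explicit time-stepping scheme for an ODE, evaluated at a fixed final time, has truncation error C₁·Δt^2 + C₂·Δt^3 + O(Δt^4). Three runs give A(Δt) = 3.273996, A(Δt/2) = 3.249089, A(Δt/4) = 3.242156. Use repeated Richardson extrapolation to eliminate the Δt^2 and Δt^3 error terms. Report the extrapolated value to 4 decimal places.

3.2397

First eliminate the Δt^2 term (factor 2^2 = 4):
  B₁ = (4·3.249089 − 3.273996)/3 = 3.240787
  B₂ = (4·3.242156 − 3.249089)/3 = 3.239845
Then eliminate the Δt^3 term (factor 2^3 = 8):
  (8·3.239845 − 3.240787)/7 = 3.239710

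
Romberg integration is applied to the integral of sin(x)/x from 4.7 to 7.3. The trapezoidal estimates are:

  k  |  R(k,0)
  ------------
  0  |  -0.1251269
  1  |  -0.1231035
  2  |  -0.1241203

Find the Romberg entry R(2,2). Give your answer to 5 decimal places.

Richardson extrapolation on the trapezoidal column (denominator 4−1=3):
R(1,1) = -0.1231035 + (-0.1231035 − (-0.1251269))/3 = -0.1224290
R(2,1) = (4·(-0.1241203) − (-0.1231035)) / 3 = -0.1244592
R(2,2) = (16·(-0.1244592) − (-0.1224290)) / 15 = -0.1245945

-0.12459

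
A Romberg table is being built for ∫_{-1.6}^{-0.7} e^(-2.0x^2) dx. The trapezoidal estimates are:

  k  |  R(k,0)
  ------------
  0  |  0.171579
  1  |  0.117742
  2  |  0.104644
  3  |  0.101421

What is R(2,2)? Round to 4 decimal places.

Richardson extrapolation on the trapezoidal column (denominator 4−1=3):
R(1,1) = 0.117742 + (0.117742 − 0.171579)/3 = 0.099796
R(2,1) = 0.104644 + (0.104644 − 0.117742)/3 = 0.100278
R(2,2) = (16·0.100278 − 0.099796) / 15 = 0.100310

0.1003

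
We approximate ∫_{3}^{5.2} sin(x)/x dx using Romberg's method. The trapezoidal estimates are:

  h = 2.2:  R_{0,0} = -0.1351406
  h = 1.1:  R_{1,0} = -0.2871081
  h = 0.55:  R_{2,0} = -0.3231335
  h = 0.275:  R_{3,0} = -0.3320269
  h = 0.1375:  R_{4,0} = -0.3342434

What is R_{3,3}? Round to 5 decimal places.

-0.33498

R_{1,1} = (4·(-0.2871081) − (-0.1351406)) / 3 = -0.3377639
R_{2,1} = -0.3231335 + (-0.3231335 − (-0.2871081))/3 = -0.3351420
R_{3,1} = (4·(-0.3320269) − (-0.3231335)) / 3 = -0.3349914
R_{2,2} = -0.3351420 + (-0.3351420 − (-0.3377639))/15 = -0.3349672
R_{3,2} = (16·(-0.3349914) − (-0.3351420)) / 15 = -0.3349814
R_{3,3} = (64·(-0.3349814) − (-0.3349672)) / 63 = -0.3349816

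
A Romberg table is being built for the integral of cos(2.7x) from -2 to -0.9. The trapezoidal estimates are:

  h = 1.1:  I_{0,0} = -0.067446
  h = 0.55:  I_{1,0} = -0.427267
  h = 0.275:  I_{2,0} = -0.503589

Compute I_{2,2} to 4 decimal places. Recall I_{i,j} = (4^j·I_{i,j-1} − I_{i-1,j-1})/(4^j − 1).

-0.5278

Richardson extrapolation on the trapezoidal column (denominator 4−1=3):
I_{1,1} = (4·(-0.427267) − (-0.067446)) / 3 = -0.547207
I_{2,1} = -0.503589 + (-0.503589 − (-0.427267))/3 = -0.529030
I_{2,2} = (16·(-0.529030) − (-0.547207)) / 15 = -0.527818
(Column j=1 coincides with Simpson's rule on the same nodes.)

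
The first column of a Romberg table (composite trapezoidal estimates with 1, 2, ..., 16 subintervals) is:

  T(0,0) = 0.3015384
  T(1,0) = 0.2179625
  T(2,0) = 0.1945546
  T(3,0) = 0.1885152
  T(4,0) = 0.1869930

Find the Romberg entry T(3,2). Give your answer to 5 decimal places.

Richardson extrapolation on the trapezoidal column (denominator 4−1=3):
T(2,1) = (4·0.1945546 − 0.2179625) / 3 = 0.1867520
T(3,1) = 0.1885152 + (0.1885152 − 0.1945546)/3 = 0.1865021
T(3,2) = (16·0.1865021 − 0.1867520) / 15 = 0.1864854

0.18649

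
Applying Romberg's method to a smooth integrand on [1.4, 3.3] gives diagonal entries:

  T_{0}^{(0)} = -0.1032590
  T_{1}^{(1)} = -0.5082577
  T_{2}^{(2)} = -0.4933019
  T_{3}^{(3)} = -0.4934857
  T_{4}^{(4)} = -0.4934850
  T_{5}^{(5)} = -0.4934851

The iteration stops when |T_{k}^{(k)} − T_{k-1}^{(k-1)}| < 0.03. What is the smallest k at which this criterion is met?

k = 2

|T_{1}^{(1)} − T_{0}^{(0)}| = 0.4049987 ≥ 0.03
|T_{2}^{(2)} − T_{1}^{(1)}| = 0.0149558 < 0.03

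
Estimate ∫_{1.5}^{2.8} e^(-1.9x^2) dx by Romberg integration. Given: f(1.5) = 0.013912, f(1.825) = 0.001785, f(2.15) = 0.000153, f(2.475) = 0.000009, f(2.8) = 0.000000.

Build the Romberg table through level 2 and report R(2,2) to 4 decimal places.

0.0023

R(0,0) (trapezoid, 1 panel, h=1.3000): 0.009043
R(1,0) (trapezoid, 2 panels, h=0.6500): 0.004621
R(2,0) (trapezoid, 4 panels, h=0.3250): 0.002893
R(1,1) = 0.004621 + (0.004621 − 0.009043)/3 = 0.003147
R(2,1) = 0.002893 + (0.002893 − 0.004621)/3 = 0.002317
R(2,2) = 0.002317 + (0.002317 − 0.003147)/15 = 0.002262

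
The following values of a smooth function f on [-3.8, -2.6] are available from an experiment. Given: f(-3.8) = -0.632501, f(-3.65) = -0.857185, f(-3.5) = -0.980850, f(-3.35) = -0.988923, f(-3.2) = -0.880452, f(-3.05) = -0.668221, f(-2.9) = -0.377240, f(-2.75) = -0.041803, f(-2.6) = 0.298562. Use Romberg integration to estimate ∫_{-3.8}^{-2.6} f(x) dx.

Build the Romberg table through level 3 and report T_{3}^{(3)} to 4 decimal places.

-0.7517

T_{0}^{(0)} (trapezoid, 1 panel, h=1.2000): -0.200363
T_{1}^{(0)} (trapezoid, 2 panels, h=0.6000): -0.628453
T_{2}^{(0)} (trapezoid, 4 panels, h=0.3000): -0.721653
T_{3}^{(0)} (trapezoid, 8 panels, h=0.1500): -0.744247
T_{1}^{(1)} = -0.628453 + (-0.628453 − (-0.200363))/3 = -0.771150
T_{2}^{(1)} = -0.721653 + (-0.721653 − (-0.628453))/3 = -0.752720
T_{3}^{(1)} = -0.744247 + (-0.744247 − (-0.721653))/3 = -0.751778
T_{2}^{(2)} = -0.752720 + (-0.752720 − (-0.771150))/15 = -0.751491
T_{3}^{(2)} = -0.751778 + (-0.751778 − (-0.752720))/15 = -0.751715
T_{3}^{(3)} = -0.751715 + (-0.751715 − (-0.751491))/63 = -0.751719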